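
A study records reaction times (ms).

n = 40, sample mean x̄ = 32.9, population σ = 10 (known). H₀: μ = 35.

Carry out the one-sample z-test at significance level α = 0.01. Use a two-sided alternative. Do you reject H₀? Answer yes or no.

SE = σ/√n = 10/√40 = 1.5811
z = (x̄−μ₀)/SE = (32.9−35)/1.5811 = -1.3282
p-value (two-sided) = 0.18413
At α=0.01: p ≥ α → fail to reject H₀

reject H₀: no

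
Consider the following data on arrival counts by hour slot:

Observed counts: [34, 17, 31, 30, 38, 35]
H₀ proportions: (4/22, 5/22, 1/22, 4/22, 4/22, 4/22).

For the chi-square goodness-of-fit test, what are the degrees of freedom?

df = k − 1 = 6 − 1 = 5

degrees of freedom = 5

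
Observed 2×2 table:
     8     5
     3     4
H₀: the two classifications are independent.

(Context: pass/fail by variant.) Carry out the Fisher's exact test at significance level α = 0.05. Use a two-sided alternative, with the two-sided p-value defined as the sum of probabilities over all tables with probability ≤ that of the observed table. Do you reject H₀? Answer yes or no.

Margins: r₁=13, r₂=7, c₁=11, c₂=9, n=20
p_obs = C(13,8)·C(7,3)/C(20,11); sum pmf over tables with pmf ≤ p_obs
p-value (two-sided) = 0.64241
At α=0.05: p ≥ α → fail to reject H₀

reject H₀: no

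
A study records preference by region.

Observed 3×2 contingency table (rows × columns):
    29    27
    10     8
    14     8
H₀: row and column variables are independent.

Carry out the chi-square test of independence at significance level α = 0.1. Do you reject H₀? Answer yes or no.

reject H₀: no

Row totals [56, 18, 22], col totals [53, 43], n=96
χ² = (29−30.92)²/30.92 + (27−25.08)²/25.08 + (10−9.94)²/9.94 + (8−8.06)²/8.06 + (14−12.15)²/12.15 + (8−9.85)²/9.85 = 0.8981
df = 2
p-value (upper-tail) = 0.63824
At α=0.1: p ≥ α → fail to reject H₀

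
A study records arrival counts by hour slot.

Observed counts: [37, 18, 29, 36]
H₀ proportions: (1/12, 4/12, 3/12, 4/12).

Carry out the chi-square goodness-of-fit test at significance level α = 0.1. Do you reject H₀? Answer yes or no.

reject H₀: yes

n = 120; E_i = n·p_i = [10.00, 40.00, 30.00, 40.00]
χ² = (37−10.00)²/10.00 + (18−40.00)²/40.00 + (29−30.00)²/30.00 + (36−40.00)²/40.00 = 85.4333
df = 3
p-value (upper-tail) = 0.00000
At α=0.1: p < α → reject H₀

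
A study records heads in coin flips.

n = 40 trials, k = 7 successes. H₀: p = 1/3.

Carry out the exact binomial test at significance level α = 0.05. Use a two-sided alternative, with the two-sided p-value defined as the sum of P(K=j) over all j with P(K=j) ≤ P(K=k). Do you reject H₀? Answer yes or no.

Exact binomial: n=40, k=7, p₀=1/3=0.3333
P(X=j) = C(n,j)·p₀^j·(1−p₀)^(n−j); p = Σ P(X=j) over j with P(X=j) ≤ P(X=7)
p-value (two-sided) = 0.04254
At α=0.05: p < α → reject H₀

reject H₀: yes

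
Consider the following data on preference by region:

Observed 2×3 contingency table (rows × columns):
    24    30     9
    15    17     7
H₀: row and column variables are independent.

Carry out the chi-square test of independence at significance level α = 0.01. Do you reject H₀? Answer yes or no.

Row totals [63, 39], col totals [39, 47, 16], n=102
χ² = (24−24.09)²/24.09 + (30−29.03)²/29.03 + (9−9.88)²/9.88 + (15−14.91)²/14.91 + (17−17.97)²/17.97 + (7−6.12)²/6.12 = 0.2918
df = 2
p-value (upper-tail) = 0.86426
At α=0.01: p ≥ α → fail to reject H₀

reject H₀: no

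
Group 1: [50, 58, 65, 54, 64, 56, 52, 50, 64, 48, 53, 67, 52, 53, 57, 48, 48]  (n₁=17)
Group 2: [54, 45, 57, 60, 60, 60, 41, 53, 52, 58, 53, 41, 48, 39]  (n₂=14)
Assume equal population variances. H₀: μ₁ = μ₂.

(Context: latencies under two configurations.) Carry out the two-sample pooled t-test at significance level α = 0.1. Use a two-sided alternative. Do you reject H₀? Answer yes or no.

x̄₁=55.235, s₁=6.340, n₁=17
x̄₂=51.500, s₂=7.501, n₂=14
s_p² = [16·6.340² + 13·7.501²]/29 = 47.3986
SE = √(s_p²·(1/17+1/14)) = 2.4847
t = (55.235−51.500)/2.4847 = 1.5033
df = 29
p-value (two-sided) = 0.14357
At α=0.1: p ≥ α → fail to reject H₀

reject H₀: no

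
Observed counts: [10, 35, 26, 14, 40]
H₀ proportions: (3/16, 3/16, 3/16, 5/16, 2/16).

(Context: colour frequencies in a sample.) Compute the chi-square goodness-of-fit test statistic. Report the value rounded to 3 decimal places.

test statistic = 67.794

n = 125; E_i = n·p_i = [23.44, 23.44, 23.44, 39.06, 15.62]
χ² = (10−23.44)²/23.44 + (35−23.44)²/23.44 + (26−23.44)²/23.44 + (14−39.06)²/39.06 + (40−15.62)²/15.62 = 67.7936
df = 4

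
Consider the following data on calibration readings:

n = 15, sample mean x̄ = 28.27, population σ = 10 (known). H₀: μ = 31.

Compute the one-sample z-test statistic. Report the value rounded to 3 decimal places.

test statistic = -1.057

SE = σ/√n = 10/√15 = 2.5820
z = (x̄−μ₀)/SE = (28.27−31)/2.5820 = -1.0573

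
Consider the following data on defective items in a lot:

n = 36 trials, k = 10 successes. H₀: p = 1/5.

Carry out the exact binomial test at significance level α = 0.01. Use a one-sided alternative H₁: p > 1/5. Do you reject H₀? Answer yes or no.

reject H₀: no

Exact binomial: n=36, k=10, p₀=1/5=0.2000
P(X≥10) from Σ C(n,i)·p₀^i·(1−p₀)^(n−i)
p-value (one-sided, H₁ greater) = 0.16758
At α=0.01: p ≥ α → fail to reject H₀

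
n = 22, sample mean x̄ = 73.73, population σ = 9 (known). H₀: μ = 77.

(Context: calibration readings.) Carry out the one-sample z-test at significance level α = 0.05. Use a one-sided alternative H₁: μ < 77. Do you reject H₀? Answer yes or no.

reject H₀: yes

SE = σ/√n = 9/√22 = 1.9188
z = (x̄−μ₀)/SE = (73.73−77)/1.9188 = -1.7042
p-value (one-sided, H₁ less) = 0.04417
At α=0.05: p < α → reject H₀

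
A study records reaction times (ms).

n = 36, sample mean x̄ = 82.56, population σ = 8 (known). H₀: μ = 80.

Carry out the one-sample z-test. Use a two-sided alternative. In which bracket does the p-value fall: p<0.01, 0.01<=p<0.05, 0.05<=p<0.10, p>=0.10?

SE = σ/√n = 8/√36 = 1.3333
z = (x̄−μ₀)/SE = (82.56−80)/1.3333 = 1.9200
p-value (two-sided) = 0.05486
→ bracket: 0.05<=p<0.10

p-value bracket: 0.05<=p<0.10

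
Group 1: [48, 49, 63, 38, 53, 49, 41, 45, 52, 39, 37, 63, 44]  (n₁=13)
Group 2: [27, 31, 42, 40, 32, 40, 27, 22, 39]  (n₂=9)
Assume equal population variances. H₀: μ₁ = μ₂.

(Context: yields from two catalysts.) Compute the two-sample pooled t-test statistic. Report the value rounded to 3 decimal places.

test statistic = 4.161

x̄₁=47.769, s₁=8.506, n₁=13
x̄₂=33.333, s₂=7.176, n₂=9
s_p² = [12·8.506² + 8·7.176²]/20 = 64.0154
SE = √(s_p²·(1/13+1/9)) = 3.4694
t = (47.769−33.333)/3.4694 = 4.1609
df = 20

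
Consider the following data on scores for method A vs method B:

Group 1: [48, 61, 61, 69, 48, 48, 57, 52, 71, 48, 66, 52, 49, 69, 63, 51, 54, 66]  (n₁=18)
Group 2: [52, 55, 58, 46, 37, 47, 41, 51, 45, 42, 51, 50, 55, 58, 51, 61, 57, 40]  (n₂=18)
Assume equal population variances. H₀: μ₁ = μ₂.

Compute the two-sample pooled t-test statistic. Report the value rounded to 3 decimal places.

x̄₁=57.389, s₁=8.382, n₁=18
x̄₂=49.833, s₂=6.939, n₂=18
s_p² = [17·8.382² + 17·6.939²]/34 = 59.1993
SE = √(s_p²·(1/18+1/18)) = 2.5647
t = (57.389−49.833)/2.5647 = 2.9460
df = 34

test statistic = 2.946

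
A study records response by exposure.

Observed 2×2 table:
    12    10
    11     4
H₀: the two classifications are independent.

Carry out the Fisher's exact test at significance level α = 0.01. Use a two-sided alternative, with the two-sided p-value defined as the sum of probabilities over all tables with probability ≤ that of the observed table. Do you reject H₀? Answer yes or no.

reject H₀: no

Margins: r₁=22, r₂=15, c₁=23, c₂=14, n=37
p_obs = C(22,12)·C(15,11)/C(37,23); sum pmf over tables with pmf ≤ p_obs
p-value (two-sided) = 0.31364
At α=0.01: p ≥ α → fail to reject H₀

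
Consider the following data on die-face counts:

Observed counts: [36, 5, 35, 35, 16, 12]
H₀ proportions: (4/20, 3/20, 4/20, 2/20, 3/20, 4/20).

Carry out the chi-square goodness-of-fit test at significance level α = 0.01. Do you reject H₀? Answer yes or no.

reject H₀: yes

n = 139; E_i = n·p_i = [27.80, 20.85, 27.80, 13.90, 20.85, 27.80]
χ² = (36−27.80)²/27.80 + (5−20.85)²/20.85 + (35−27.80)²/27.80 + (35−13.90)²/13.90 + (16−20.85)²/20.85 + (12−27.80)²/27.80 = 58.4700
df = 5
p-value (upper-tail) = 0.00000
At α=0.01: p < α → reject H₀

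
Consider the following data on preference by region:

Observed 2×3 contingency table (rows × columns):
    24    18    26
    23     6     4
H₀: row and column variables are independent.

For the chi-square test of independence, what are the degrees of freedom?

degrees of freedom = 2

df = (r−1)(c−1) = (2−1)·(3−1) = 2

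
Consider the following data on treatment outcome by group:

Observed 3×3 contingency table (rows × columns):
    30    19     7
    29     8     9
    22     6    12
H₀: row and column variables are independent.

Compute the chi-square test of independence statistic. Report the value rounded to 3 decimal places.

Row totals [56, 46, 40], col totals [81, 33, 28], n=142
χ² = (30−31.94)²/31.94 + (19−13.01)²/13.01 + (7−11.04)²/11.04 + (29−26.24)²/26.24 + (8−10.69)²/10.69 + (9−9.07)²/9.07 + (22−22.82)²/22.82 + (6−9.30)²/9.30 + (12−7.89)²/7.89 = 8.6614
df = 4

test statistic = 8.661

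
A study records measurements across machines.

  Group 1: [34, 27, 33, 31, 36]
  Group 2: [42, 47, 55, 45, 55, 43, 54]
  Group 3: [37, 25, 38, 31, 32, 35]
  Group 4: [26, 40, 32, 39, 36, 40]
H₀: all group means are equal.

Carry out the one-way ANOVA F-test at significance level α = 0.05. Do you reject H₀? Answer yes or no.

reject H₀: yes

Group means [32.20, 48.71, 33.00, 35.50], grand mean 38.042
SSB = Σnᵢ(x̄ᵢ−x̄)² = 1159.230; SSW = ΣΣ(x−x̄ᵢ)² = 517.729
MSB = 1159.230/3 = 386.4099; MSW = 517.729/20 = 25.8864
F = MSB/MSW = 14.9271
df = (3, 20)
p-value (upper-tail) = 0.00002
At α=0.05: p < α → reject H₀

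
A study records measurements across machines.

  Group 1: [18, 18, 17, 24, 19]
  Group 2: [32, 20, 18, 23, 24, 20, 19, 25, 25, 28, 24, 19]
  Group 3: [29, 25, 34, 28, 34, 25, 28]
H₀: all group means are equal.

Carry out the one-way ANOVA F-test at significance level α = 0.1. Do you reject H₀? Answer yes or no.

Group means [19.20, 23.08, 29.00], grand mean 24.000
SSB = Σnᵢ(x̄ᵢ−x̄)² = 300.283; SSW = ΣΣ(x−x̄ᵢ)² = 305.717
MSB = 300.283/2 = 150.1417; MSW = 305.717/21 = 14.5579
F = MSB/MSW = 10.3134
df = (2, 21)
p-value (upper-tail) = 0.00076
At α=0.1: p < α → reject H₀

reject H₀: yes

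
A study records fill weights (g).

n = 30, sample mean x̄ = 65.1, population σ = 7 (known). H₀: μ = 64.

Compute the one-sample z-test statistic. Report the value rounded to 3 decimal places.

SE = σ/√n = 7/√30 = 1.2780
z = (x̄−μ₀)/SE = (65.1−64)/1.2780 = 0.8607

test statistic = 0.861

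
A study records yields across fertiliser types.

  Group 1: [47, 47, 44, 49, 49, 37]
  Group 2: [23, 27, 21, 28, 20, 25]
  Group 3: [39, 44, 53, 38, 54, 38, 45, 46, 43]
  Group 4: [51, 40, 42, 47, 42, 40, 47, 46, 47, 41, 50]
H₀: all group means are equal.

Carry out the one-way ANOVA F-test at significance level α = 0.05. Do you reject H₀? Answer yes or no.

Group means [45.50, 24.00, 44.44, 44.82], grand mean 40.938
SSB = Σnᵢ(x̄ᵢ−x̄)² = 2122.516; SSW = ΣΣ(x−x̄ᵢ)² = 595.359
MSB = 2122.516/3 = 707.5055; MSW = 595.359/28 = 21.2628
F = MSB/MSW = 33.2743
df = (3, 28)
p-value (upper-tail) = 0.00000
At α=0.05: p < α → reject H₀

reject H₀: yes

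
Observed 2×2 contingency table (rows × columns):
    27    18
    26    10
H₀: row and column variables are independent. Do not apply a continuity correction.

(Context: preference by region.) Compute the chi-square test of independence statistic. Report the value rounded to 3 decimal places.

Row totals [45, 36], col totals [53, 28], n=81
χ² = (27−29.44)²/29.44 + (18−15.56)²/15.56 + (26−23.56)²/23.56 + (10−12.44)²/12.44 = 1.3209
df = 1

test statistic = 1.321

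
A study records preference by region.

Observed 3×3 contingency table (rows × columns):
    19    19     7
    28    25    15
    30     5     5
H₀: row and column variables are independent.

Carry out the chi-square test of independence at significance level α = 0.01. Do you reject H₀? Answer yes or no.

reject H₀: yes

Row totals [45, 68, 40], col totals [77, 49, 27], n=153
χ² = (19−22.65)²/22.65 + (19−14.41)²/14.41 + (7−7.94)²/7.94 + (28−34.22)²/34.22 + (25−21.78)²/21.78 + (15−12.00)²/12.00 + (30−20.13)²/20.13 + (5−12.81)²/12.81 + (5−7.06)²/7.06 = 14.7187
df = 4
p-value (upper-tail) = 0.00532
At α=0.01: p < α → reject H₀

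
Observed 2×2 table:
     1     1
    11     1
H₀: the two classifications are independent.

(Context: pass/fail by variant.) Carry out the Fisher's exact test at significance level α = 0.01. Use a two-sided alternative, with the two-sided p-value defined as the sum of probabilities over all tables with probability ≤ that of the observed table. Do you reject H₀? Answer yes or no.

Margins: r₁=2, r₂=12, c₁=12, c₂=2, n=14
p_obs = C(2,1)·C(12,11)/C(14,12); sum pmf over tables with pmf ≤ p_obs
p-value (two-sided) = 0.27473
At α=0.01: p ≥ α → fail to reject H₀

reject H₀: no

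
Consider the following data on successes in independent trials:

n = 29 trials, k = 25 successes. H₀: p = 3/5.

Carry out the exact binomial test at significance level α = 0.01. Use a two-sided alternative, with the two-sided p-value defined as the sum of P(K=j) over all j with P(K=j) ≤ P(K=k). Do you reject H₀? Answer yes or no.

Exact binomial: n=29, k=25, p₀=3/5=0.6000
P(X=j) = C(n,j)·p₀^j·(1−p₀)^(n−j); p = Σ P(X=j) over j with P(X=j) ≤ P(X=25)
p-value (two-sided) = 0.00372
At α=0.01: p < α → reject H₀

reject H₀: yes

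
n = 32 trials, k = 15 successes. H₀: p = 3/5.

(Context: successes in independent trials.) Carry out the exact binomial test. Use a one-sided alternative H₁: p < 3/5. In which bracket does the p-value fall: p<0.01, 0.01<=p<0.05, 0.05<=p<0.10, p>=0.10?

p-value bracket: 0.05<=p<0.10

Exact binomial: n=32, k=15, p₀=3/5=0.6000
P(X≤15) from Σ C(n,i)·p₀^i·(1−p₀)^(n−i)
p-value (one-sided, H₁ less) = 0.09197
→ bracket: 0.05<=p<0.10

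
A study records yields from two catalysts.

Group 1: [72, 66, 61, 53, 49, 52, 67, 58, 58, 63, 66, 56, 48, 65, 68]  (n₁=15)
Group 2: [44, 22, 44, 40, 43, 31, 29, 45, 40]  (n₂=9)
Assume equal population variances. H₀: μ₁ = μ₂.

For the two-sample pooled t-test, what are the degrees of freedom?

degrees of freedom = 22

df = n₁ + n₂ − 2 = 15 + 9 − 2 = 22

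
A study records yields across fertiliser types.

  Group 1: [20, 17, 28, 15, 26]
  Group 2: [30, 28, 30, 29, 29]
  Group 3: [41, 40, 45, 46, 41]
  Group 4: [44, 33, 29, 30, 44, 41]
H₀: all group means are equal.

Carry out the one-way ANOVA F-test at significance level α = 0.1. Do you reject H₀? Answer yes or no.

reject H₀: yes

Group means [21.20, 29.20, 42.60, 36.83], grand mean 32.667
SSB = Σnᵢ(x̄ᵢ−x̄)² = 1315.033; SSW = ΣΣ(x−x̄ᵢ)² = 401.633
MSB = 1315.033/3 = 438.3444; MSW = 401.633/17 = 23.6255
F = MSB/MSW = 18.5539
df = (3, 17)
p-value (upper-tail) = 0.00001
At α=0.1: p < α → reject H₀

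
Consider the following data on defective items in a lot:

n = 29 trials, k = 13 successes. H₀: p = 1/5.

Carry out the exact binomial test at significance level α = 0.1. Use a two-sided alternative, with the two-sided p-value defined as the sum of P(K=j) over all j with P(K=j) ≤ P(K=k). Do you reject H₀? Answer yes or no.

Exact binomial: n=29, k=13, p₀=1/5=0.2000
P(X=j) = C(n,j)·p₀^j·(1−p₀)^(n−j); p = Σ P(X=j) over j with P(X=j) ≤ P(X=13)
p-value (two-sided) = 0.00370
At α=0.1: p < α → reject H₀

reject H₀: yes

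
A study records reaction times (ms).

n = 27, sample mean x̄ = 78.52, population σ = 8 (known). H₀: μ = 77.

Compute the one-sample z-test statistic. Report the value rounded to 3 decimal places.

test statistic = 0.987

SE = σ/√n = 8/√27 = 1.5396
z = (x̄−μ₀)/SE = (78.52−77)/1.5396 = 0.9873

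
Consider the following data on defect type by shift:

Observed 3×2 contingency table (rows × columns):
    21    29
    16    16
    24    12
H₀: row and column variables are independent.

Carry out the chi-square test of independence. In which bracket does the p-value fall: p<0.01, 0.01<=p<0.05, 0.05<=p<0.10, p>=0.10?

Row totals [50, 32, 36], col totals [61, 57], n=118
χ² = (21−25.85)²/25.85 + (29−24.15)²/24.15 + (16−16.54)²/16.54 + (16−15.46)²/15.46 + (24−18.61)²/18.61 + (12−17.39)²/17.39 = 5.1503
df = 2
p-value (upper-tail) = 0.07614
→ bracket: 0.05<=p<0.10

p-value bracket: 0.05<=p<0.10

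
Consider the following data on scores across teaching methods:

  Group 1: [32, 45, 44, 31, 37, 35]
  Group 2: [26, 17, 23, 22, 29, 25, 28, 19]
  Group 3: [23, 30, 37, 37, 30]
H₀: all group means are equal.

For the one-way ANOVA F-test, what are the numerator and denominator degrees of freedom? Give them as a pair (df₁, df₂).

degrees of freedom = [2, 16]

k = 3 groups, N = 19 total
df = (k−1, N−k) = (3−1, 19−3) = (2, 16)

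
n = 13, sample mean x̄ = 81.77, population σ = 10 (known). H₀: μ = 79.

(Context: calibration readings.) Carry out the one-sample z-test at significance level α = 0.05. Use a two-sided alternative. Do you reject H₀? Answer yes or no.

SE = σ/√n = 10/√13 = 2.7735
z = (x̄−μ₀)/SE = (81.77−79)/2.7735 = 0.9987
p-value (two-sided) = 0.31792
At α=0.05: p ≥ α → fail to reject H₀

reject H₀: no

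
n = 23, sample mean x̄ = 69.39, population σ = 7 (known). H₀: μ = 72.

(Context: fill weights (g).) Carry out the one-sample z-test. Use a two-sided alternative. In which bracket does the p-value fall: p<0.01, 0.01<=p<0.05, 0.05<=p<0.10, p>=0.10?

SE = σ/√n = 7/√23 = 1.4596
z = (x̄−μ₀)/SE = (69.39−72)/1.4596 = -1.7882
p-value (two-sided) = 0.07375
→ bracket: 0.05<=p<0.10

p-value bracket: 0.05<=p<0.10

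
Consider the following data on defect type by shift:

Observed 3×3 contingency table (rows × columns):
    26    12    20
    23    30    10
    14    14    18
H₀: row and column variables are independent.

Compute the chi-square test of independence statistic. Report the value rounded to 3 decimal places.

Row totals [58, 63, 46], col totals [63, 56, 48], n=167
χ² = (26−21.88)²/21.88 + (12−19.45)²/19.45 + (20−16.67)²/16.67 + (23−23.77)²/23.77 + (30−21.13)²/21.13 + (10−18.11)²/18.11 + (14−17.35)²/17.35 + (14−15.43)²/15.43 + (18−13.22)²/13.22 = 14.1831
df = 4

test statistic = 14.183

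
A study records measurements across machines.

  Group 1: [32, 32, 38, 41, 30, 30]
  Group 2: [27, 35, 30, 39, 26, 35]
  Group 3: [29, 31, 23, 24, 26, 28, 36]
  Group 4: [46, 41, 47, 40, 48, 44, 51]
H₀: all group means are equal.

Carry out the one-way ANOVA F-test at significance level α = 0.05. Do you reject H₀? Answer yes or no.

Group means [33.83, 32.00, 28.14, 45.29], grand mean 34.962
SSB = Σnᵢ(x̄ᵢ−x̄)² = 1131.842; SSW = ΣΣ(x−x̄ᵢ)² = 447.119
MSB = 1131.842/3 = 377.2808; MSW = 447.119/22 = 20.3236
F = MSB/MSW = 18.5637
df = (3, 22)
p-value (upper-tail) = 0.00000
At α=0.05: p < α → reject H₀

reject H₀: yes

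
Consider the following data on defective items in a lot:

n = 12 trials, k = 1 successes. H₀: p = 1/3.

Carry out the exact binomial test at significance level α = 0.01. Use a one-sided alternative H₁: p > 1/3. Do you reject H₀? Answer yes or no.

Exact binomial: n=12, k=1, p₀=1/3=0.3333
P(X≥1) from Σ C(n,i)·p₀^i·(1−p₀)^(n−i)
p-value (one-sided, H₁ greater) = 0.99229
At α=0.01: p ≥ α → fail to reject H₀

reject H₀: no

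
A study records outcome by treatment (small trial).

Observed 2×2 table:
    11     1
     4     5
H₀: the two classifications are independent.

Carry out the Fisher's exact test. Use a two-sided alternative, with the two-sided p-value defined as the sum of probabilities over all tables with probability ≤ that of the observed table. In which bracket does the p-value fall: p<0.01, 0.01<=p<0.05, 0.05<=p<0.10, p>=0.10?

p-value bracket: 0.01<=p<0.05

Margins: r₁=12, r₂=9, c₁=15, c₂=6, n=21
p_obs = C(12,11)·C(9,4)/C(21,15); sum pmf over tables with pmf ≤ p_obs
p-value (two-sided) = 0.04644
→ bracket: 0.01<=p<0.05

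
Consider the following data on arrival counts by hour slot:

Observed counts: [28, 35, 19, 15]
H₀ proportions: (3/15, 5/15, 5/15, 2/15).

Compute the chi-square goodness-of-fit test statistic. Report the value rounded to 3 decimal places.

test statistic = 9.861

n = 97; E_i = n·p_i = [19.40, 32.33, 32.33, 12.93]
χ² = (28−19.40)²/19.40 + (35−32.33)²/32.33 + (19−32.33)²/32.33 + (15−12.93)²/12.93 = 9.8608
df = 3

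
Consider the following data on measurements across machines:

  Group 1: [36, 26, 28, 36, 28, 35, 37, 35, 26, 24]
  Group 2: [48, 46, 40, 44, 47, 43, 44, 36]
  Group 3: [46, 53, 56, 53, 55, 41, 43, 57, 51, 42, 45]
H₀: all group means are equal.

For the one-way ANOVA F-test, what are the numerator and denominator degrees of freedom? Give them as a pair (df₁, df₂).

k = 3 groups, N = 29 total
df = (k−1, N−k) = (3−1, 29−3) = (2, 26)

degrees of freedom = [2, 26]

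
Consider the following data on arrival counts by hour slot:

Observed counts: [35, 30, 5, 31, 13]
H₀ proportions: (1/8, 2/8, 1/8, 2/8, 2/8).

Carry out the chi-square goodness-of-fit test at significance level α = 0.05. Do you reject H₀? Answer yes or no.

n = 114; E_i = n·p_i = [14.25, 28.50, 14.25, 28.50, 28.50]
χ² = (35−14.25)²/14.25 + (30−28.50)²/28.50 + (5−14.25)²/14.25 + (31−28.50)²/28.50 + (13−28.50)²/28.50 = 44.9474
df = 4
p-value (upper-tail) = 0.00000
At α=0.05: p < α → reject H₀

reject H₀: yes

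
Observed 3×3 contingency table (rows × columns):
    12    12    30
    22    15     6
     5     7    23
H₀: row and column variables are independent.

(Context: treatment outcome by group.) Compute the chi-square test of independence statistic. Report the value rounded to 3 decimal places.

Row totals [54, 43, 35], col totals [39, 34, 59], n=132
χ² = (12−15.95)²/15.95 + (12−13.91)²/13.91 + (30−24.14)²/24.14 + (22−12.70)²/12.70 + (15−11.08)²/11.08 + (6−19.22)²/19.22 + (5−10.34)²/10.34 + (7−9.02)²/9.02 + (23−15.64)²/15.64 = 26.6189
df = 4

test statistic = 26.619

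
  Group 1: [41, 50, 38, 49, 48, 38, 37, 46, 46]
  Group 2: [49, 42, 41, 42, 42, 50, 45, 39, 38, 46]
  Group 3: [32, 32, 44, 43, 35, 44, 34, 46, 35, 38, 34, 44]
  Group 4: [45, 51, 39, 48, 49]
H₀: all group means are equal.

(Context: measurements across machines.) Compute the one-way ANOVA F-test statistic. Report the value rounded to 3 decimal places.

test statistic = 4.109

Group means [43.67, 43.40, 38.42, 46.40], grand mean 42.222
SSB = Σnᵢ(x̄ᵢ−x̄)² = 293.706; SSW = ΣΣ(x−x̄ᵢ)² = 762.517
MSB = 293.706/3 = 97.9019; MSW = 762.517/32 = 23.8286
F = MSB/MSW = 4.1086
df = (3, 32)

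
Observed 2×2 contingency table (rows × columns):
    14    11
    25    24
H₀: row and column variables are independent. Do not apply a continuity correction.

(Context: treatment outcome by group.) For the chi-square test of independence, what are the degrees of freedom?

degrees of freedom = 1

df = (r−1)(c−1) = (2−1)·(2−1) = 1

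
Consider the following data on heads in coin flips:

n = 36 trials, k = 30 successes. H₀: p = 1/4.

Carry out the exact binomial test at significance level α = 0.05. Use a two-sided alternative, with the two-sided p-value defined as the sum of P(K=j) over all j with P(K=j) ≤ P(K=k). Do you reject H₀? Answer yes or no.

Exact binomial: n=36, k=30, p₀=1/4=0.2500
P(X=j) = C(n,j)·p₀^j·(1−p₀)^(n−j); p = Σ P(X=j) over j with P(X=j) ≤ P(X=30)
p-value (two-sided) = 0.00000
At α=0.05: p < α → reject H₀

reject H₀: yes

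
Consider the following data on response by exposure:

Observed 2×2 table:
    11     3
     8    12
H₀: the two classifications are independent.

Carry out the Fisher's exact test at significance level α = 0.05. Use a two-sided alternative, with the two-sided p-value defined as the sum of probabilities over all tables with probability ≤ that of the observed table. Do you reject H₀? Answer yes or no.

Margins: r₁=14, r₂=20, c₁=19, c₂=15, n=34
p_obs = C(14,11)·C(20,8)/C(34,19); sum pmf over tables with pmf ≤ p_obs
p-value (two-sided) = 0.03818
At α=0.05: p < α → reject H₀

reject H₀: yes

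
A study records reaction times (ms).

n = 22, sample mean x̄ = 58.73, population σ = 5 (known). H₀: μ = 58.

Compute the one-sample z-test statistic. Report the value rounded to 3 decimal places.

SE = σ/√n = 5/√22 = 1.0660
z = (x̄−μ₀)/SE = (58.73−58)/1.0660 = 0.6848

test statistic = 0.685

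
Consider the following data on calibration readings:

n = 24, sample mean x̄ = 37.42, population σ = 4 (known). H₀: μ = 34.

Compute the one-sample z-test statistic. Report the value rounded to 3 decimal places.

SE = σ/√n = 4/√24 = 0.8165
z = (x̄−μ₀)/SE = (37.42−34)/0.8165 = 4.1886

test statistic = 4.189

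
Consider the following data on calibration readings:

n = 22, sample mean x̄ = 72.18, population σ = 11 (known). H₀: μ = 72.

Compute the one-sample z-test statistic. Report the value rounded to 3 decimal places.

test statistic = 0.077

SE = σ/√n = 11/√22 = 2.3452
z = (x̄−μ₀)/SE = (72.18−72)/2.3452 = 0.0768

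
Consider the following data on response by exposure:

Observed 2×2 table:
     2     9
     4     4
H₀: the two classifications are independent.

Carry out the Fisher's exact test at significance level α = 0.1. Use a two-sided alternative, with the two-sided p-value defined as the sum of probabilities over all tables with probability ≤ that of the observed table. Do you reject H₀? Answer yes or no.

Margins: r₁=11, r₂=8, c₁=6, c₂=13, n=19
p_obs = C(11,2)·C(8,4)/C(19,6); sum pmf over tables with pmf ≤ p_obs
p-value (two-sided) = 0.31889
At α=0.1: p ≥ α → fail to reject H₀

reject H₀: no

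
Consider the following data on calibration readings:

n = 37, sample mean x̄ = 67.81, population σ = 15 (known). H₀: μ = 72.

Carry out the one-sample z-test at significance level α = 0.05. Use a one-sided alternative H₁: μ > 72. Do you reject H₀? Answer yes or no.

reject H₀: no

SE = σ/√n = 15/√37 = 2.4660
z = (x̄−μ₀)/SE = (67.81−72)/2.4660 = -1.6991
p-value (one-sided, H₁ greater) = 0.95535
At α=0.05: p ≥ α → fail to reject H₀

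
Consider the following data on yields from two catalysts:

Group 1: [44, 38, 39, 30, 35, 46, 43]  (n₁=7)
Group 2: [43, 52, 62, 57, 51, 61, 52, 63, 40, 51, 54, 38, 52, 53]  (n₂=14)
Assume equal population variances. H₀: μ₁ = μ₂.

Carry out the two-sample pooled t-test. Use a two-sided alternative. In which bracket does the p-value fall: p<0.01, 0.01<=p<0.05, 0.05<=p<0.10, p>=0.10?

p-value bracket: p<0.01

x̄₁=39.286, s₁=5.589, n₁=7
x̄₂=52.071, s₂=7.620, n₂=14
s_p² = [6·5.589² + 13·7.620²]/19 = 49.5977
SE = √(s_p²·(1/7+1/14)) = 3.2601
t = (39.286−52.071)/3.2601 = -3.9219
df = 19
p-value (two-sided) = 0.00092
→ bracket: p<0.01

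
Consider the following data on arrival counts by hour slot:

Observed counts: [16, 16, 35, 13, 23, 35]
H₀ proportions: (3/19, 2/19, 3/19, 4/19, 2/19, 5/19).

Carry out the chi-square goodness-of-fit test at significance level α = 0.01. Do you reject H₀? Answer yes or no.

n = 138; E_i = n·p_i = [21.79, 14.53, 21.79, 29.05, 14.53, 36.32]
χ² = (16−21.79)²/21.79 + (16−14.53)²/14.53 + (35−21.79)²/21.79 + (13−29.05)²/29.05 + (23−14.53)²/14.53 + (35−36.32)²/36.32 = 23.5574
df = 5
p-value (upper-tail) = 0.00026
At α=0.01: p < α → reject H₀

reject H₀: yes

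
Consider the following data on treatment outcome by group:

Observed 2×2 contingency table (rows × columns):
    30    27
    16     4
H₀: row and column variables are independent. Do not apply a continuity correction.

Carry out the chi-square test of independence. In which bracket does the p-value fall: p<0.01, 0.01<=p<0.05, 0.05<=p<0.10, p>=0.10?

p-value bracket: 0.01<=p<0.05

Row totals [57, 20], col totals [46, 31], n=77
χ² = (30−34.05)²/34.05 + (27−22.95)²/22.95 + (16−11.95)²/11.95 + (4−8.05)²/8.05 = 4.6108
df = 1
p-value (upper-tail) = 0.03177
→ bracket: 0.01<=p<0.05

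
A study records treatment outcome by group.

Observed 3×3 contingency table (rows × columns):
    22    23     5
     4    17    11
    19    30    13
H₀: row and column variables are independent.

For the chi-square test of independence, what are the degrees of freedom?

degrees of freedom = 4

df = (r−1)(c−1) = (3−1)·(3−1) = 4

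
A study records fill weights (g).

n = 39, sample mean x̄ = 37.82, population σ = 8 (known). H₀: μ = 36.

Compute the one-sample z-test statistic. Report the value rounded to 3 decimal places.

SE = σ/√n = 8/√39 = 1.2810
z = (x̄−μ₀)/SE = (37.82−36)/1.2810 = 1.4207

test statistic = 1.421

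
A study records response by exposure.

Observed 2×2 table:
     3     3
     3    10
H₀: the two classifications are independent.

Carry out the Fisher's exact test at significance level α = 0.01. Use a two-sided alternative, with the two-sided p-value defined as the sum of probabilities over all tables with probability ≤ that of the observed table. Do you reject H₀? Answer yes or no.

Margins: r₁=6, r₂=13, c₁=6, c₂=13, n=19
p_obs = C(6,3)·C(13,3)/C(19,6); sum pmf over tables with pmf ≤ p_obs
p-value (two-sided) = 0.32010
At α=0.01: p ≥ α → fail to reject H₀

reject H₀: no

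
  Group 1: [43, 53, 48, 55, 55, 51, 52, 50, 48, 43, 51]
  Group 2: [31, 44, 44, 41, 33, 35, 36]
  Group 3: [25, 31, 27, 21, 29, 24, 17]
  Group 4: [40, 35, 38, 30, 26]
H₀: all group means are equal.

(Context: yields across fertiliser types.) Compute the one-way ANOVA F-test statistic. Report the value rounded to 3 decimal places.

Group means [49.91, 37.71, 24.86, 33.80], grand mean 38.533
SSB = Σnᵢ(x̄ᵢ−x̄)² = 2849.472; SSW = ΣΣ(x−x̄ᵢ)² = 607.995
MSB = 2849.472/3 = 949.8240; MSW = 607.995/26 = 23.3844
F = MSB/MSW = 40.6178
df = (3, 26)

test statistic = 40.618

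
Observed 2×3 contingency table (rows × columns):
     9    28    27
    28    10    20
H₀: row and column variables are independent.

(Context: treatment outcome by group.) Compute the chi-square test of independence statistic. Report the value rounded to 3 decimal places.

Row totals [64, 58], col totals [37, 38, 47], n=122
χ² = (9−19.41)²/19.41 + (28−19.93)²/19.93 + (27−24.66)²/24.66 + (28−17.59)²/17.59 + (10−18.07)²/18.07 + (20−22.34)²/22.34 = 19.0767
df = 2

test statistic = 19.077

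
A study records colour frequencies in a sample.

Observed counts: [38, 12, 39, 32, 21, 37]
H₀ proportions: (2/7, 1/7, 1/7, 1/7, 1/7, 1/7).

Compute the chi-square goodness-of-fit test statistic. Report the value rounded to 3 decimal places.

test statistic = 25.173

n = 179; E_i = n·p_i = [51.14, 25.57, 25.57, 25.57, 25.57, 25.57]
χ² = (38−51.14)²/51.14 + (12−25.57)²/25.57 + (39−25.57)²/25.57 + (32−25.57)²/25.57 + (21−25.57)²/25.57 + (37−25.57)²/25.57 = 25.1732
df = 5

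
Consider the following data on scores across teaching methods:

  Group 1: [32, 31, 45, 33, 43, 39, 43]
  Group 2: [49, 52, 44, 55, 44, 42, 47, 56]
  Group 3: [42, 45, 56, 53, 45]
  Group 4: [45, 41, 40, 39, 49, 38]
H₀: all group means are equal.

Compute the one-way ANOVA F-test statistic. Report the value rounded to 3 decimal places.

Group means [38.00, 48.62, 48.20, 42.00], grand mean 44.154
SSB = Σnᵢ(x̄ᵢ−x̄)² = 534.710; SSW = ΣΣ(x−x̄ᵢ)² = 636.675
MSB = 534.710/3 = 178.2365; MSW = 636.675/22 = 28.9398
F = MSB/MSW = 6.1589
df = (3, 22)

test statistic = 6.159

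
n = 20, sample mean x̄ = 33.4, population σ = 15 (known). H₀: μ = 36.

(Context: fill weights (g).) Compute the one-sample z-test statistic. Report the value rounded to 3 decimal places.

test statistic = -0.775

SE = σ/√n = 15/√20 = 3.3541
z = (x̄−μ₀)/SE = (33.4−36)/3.3541 = -0.7752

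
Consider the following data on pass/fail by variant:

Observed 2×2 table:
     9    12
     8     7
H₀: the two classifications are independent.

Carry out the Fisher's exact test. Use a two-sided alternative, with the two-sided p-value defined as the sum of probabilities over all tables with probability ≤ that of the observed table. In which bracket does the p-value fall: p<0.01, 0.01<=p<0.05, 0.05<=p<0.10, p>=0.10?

Margins: r₁=21, r₂=15, c₁=17, c₂=19, n=36
p_obs = C(21,9)·C(15,8)/C(36,17); sum pmf over tables with pmf ≤ p_obs
p-value (two-sided) = 0.73600
→ bracket: p>=0.10

p-value bracket: p>=0.10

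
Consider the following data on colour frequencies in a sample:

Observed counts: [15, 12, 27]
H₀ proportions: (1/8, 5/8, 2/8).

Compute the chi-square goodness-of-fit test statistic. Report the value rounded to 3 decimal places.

test statistic = 37.600

n = 54; E_i = n·p_i = [6.75, 33.75, 13.50]
χ² = (15−6.75)²/6.75 + (12−33.75)²/33.75 + (27−13.50)²/13.50 = 37.6000
df = 2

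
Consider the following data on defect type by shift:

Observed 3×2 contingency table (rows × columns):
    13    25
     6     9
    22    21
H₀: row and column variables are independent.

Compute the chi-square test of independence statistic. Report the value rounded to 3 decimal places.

test statistic = 2.423

Row totals [38, 15, 43], col totals [41, 55], n=96
χ² = (13−16.23)²/16.23 + (25−21.77)²/21.77 + (6−6.41)²/6.41 + (9−8.59)²/8.59 + (22−18.36)²/18.36 + (21−24.64)²/24.64 = 2.4226
df = 2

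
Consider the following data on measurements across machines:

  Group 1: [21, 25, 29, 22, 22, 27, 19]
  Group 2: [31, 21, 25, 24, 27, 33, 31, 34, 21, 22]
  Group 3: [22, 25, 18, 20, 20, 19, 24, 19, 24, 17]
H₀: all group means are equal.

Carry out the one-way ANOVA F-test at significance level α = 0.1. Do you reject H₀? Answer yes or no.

Group means [23.57, 26.90, 20.80], grand mean 23.778
SSB = Σnᵢ(x̄ᵢ−x̄)² = 186.452; SSW = ΣΣ(x−x̄ᵢ)² = 372.214
MSB = 186.452/2 = 93.2262; MSW = 372.214/24 = 15.5089
F = MSB/MSW = 6.0111
df = (2, 24)
p-value (upper-tail) = 0.00765
At α=0.1: p < α → reject H₀

reject H₀: yes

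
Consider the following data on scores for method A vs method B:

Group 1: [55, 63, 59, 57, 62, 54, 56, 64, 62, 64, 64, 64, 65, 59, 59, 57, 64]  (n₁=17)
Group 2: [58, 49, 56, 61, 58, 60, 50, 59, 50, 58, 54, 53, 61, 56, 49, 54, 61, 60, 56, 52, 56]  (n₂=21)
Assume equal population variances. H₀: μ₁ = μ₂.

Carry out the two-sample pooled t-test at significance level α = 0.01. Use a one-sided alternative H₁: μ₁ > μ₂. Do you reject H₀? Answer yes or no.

reject H₀: yes

x̄₁=60.471, s₁=3.676, n₁=17
x̄₂=55.762, s₂=4.061, n₂=21
s_p² = [16·3.676² + 20·4.061²]/36 = 15.1679
SE = √(s_p²·(1/17+1/21)) = 1.2706
t = (60.471−55.762)/1.2706 = 3.7058
df = 36
p-value (one-sided, H₁ greater) = 0.00035
At α=0.01: p < α → reject H₀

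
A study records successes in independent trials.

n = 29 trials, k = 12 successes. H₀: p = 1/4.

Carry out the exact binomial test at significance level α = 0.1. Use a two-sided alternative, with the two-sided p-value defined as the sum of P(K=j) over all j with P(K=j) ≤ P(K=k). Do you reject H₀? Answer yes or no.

Exact binomial: n=29, k=12, p₀=1/4=0.2500
P(X=j) = C(n,j)·p₀^j·(1−p₀)^(n−j); p = Σ P(X=j) over j with P(X=j) ≤ P(X=12)
p-value (two-sided) = 0.05231
At α=0.1: p < α → reject H₀

reject H₀: yes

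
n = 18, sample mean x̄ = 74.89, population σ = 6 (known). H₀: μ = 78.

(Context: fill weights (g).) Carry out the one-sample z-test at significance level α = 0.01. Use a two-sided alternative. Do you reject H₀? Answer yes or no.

SE = σ/√n = 6/√18 = 1.4142
z = (x̄−μ₀)/SE = (74.89−78)/1.4142 = -2.1991
p-value (two-sided) = 0.02787
At α=0.01: p ≥ α → fail to reject H₀

reject H₀: no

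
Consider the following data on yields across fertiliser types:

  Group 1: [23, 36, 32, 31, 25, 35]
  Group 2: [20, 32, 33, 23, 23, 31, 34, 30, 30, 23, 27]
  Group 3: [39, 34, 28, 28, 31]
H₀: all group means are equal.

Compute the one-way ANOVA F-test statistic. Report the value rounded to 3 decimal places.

test statistic = 1.376

Group means [30.33, 27.82, 32.00], grand mean 29.455
SSB = Σnᵢ(x̄ᵢ−x̄)² = 66.485; SSW = ΣΣ(x−x̄ᵢ)² = 458.970
MSB = 66.485/2 = 33.2424; MSW = 458.970/19 = 24.1563
F = MSB/MSW = 1.3761
df = (2, 19)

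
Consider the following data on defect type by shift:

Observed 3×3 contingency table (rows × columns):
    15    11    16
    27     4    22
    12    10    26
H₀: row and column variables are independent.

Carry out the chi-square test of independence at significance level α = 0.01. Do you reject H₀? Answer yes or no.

Row totals [42, 53, 48], col totals [54, 25, 64], n=143
χ² = (15−15.86)²/15.86 + (11−7.34)²/7.34 + (16−18.80)²/18.80 + (27−20.01)²/20.01 + (4−9.27)²/9.27 + (22−23.72)²/23.72 + (12−18.13)²/18.13 + (10−8.39)²/8.39 + (26−21.48)²/21.48 = 11.1690
df = 4
p-value (upper-tail) = 0.02473
At α=0.01: p ≥ α → fail to reject H₀

reject H₀: no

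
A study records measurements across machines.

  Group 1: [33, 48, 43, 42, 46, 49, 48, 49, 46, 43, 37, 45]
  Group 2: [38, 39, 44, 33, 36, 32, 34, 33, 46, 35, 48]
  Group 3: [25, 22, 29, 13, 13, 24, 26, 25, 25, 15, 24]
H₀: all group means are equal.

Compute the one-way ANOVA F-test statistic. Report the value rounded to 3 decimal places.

test statistic = 51.574

Group means [44.08, 38.00, 21.91], grand mean 34.941
SSB = Σnᵢ(x̄ᵢ−x̄)² = 2974.057; SSW = ΣΣ(x−x̄ᵢ)² = 893.826
MSB = 2974.057/2 = 1487.0283; MSW = 893.826/31 = 28.8331
F = MSB/MSW = 51.5737
df = (2, 31)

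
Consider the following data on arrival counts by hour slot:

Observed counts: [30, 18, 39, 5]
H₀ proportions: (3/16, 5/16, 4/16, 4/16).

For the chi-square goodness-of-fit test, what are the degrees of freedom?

df = k − 1 = 4 − 1 = 3

degrees of freedom = 3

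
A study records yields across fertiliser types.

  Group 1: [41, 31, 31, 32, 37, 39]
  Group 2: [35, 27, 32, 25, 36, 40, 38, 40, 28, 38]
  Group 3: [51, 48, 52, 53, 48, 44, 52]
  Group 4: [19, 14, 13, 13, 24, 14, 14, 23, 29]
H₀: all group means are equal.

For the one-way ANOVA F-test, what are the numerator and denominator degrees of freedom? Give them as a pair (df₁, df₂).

degrees of freedom = [3, 28]

k = 4 groups, N = 32 total
df = (k−1, N−k) = (4−1, 32−4) = (3, 28)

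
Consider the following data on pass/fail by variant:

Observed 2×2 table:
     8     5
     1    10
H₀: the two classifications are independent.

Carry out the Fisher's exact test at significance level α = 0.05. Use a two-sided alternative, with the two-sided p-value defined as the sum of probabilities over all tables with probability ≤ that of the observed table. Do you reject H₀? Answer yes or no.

Margins: r₁=13, r₂=11, c₁=9, c₂=15, n=24
p_obs = C(13,8)·C(11,1)/C(24,9); sum pmf over tables with pmf ≤ p_obs
p-value (two-sided) = 0.01306
At α=0.05: p < α → reject H₀

reject H₀: yes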